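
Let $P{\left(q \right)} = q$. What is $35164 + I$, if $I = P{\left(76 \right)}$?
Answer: $35240$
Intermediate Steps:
$I = 76$
$35164 + I = 35164 + 76 = 35240$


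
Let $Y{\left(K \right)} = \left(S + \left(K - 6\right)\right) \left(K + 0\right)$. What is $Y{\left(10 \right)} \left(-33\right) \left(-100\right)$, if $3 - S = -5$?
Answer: $396000$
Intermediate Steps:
$S = 8$ ($S = 3 - -5 = 3 + 5 = 8$)
$Y{\left(K \right)} = K \left(2 + K\right)$ ($Y{\left(K \right)} = \left(8 + \left(K - 6\right)\right) \left(K + 0\right) = \left(8 + \left(K - 6\right)\right) K = \left(8 + \left(-6 + K\right)\right) K = \left(2 + K\right) K = K \left(2 + K\right)$)
$Y{\left(10 \right)} \left(-33\right) \left(-100\right) = 10 \left(2 + 10\right) \left(-33\right) \left(-100\right) = 10 \cdot 12 \left(-33\right) \left(-100\right) = 120 \left(-33\right) \left(-100\right) = \left(-3960\right) \left(-100\right) = 396000$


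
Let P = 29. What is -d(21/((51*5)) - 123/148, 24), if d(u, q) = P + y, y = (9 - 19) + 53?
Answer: -72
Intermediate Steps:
y = 43 (y = -10 + 53 = 43)
d(u, q) = 72 (d(u, q) = 29 + 43 = 72)
-d(21/((51*5)) - 123/148, 24) = -1*72 = -72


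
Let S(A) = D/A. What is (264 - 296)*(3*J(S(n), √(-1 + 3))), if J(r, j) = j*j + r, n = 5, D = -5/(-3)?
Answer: -224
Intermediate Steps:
D = 5/3 (D = -5*(-⅓) = 5/3 ≈ 1.6667)
S(A) = 5/(3*A)
J(r, j) = r + j² (J(r, j) = j² + r = r + j²)
(264 - 296)*(3*J(S(n), √(-1 + 3))) = (264 - 296)*(3*((5/3)/5 + (√(-1 + 3))²)) = -96*((5/3)*(⅕) + (√2)²) = -96*(⅓ + 2) = -96*7/3 = -32*7 = -224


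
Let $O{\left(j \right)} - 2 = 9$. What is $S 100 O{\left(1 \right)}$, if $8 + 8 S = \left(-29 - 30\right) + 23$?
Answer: $-6050$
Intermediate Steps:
$S = - \frac{11}{2}$ ($S = -1 + \frac{\left(-29 - 30\right) + 23}{8} = -1 + \frac{-59 + 23}{8} = -1 + \frac{1}{8} \left(-36\right) = -1 - \frac{9}{2} = - \frac{11}{2} \approx -5.5$)
$O{\left(j \right)} = 11$ ($O{\left(j \right)} = 2 + 9 = 11$)
$S 100 O{\left(1 \right)} = \left(- \frac{11}{2}\right) 100 \cdot 11 = \left(-550\right) 11 = -6050$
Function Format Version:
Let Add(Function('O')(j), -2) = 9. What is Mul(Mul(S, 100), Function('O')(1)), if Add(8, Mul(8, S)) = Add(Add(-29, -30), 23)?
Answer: -6050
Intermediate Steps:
S = Rational(-11, 2) (S = Add(-1, Mul(Rational(1, 8), Add(Add(-29, -30), 23))) = Add(-1, Mul(Rational(1, 8), Add(-59, 23))) = Add(-1, Mul(Rational(1, 8), -36)) = Add(-1, Rational(-9, 2)) = Rational(-11, 2) ≈ -5.5000)
Function('O')(j) = 11 (Function('O')(j) = Add(2, 9) = 11)
Mul(Mul(S, 100), Function('O')(1)) = Mul(Mul(Rational(-11, 2), 100), 11) = Mul(-550, 11) = -6050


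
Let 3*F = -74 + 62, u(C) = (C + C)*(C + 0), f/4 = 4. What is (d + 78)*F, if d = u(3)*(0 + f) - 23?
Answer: -1372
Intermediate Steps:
f = 16 (f = 4*4 = 16)
u(C) = 2*C² (u(C) = (2*C)*C = 2*C²)
F = -4 (F = (-74 + 62)/3 = (⅓)*(-12) = -4)
d = 265 (d = (2*3²)*(0 + 16) - 23 = (2*9)*16 - 23 = 18*16 - 23 = 288 - 23 = 265)
(d + 78)*F = (265 + 78)*(-4) = 343*(-4) = -1372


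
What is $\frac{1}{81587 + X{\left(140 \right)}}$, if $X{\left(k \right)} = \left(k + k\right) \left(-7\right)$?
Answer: $\frac{1}{79627} \approx 1.2559 \cdot 10^{-5}$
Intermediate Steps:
$X{\left(k \right)} = - 14 k$ ($X{\left(k \right)} = 2 k \left(-7\right) = - 14 k$)
$\frac{1}{81587 + X{\left(140 \right)}} = \frac{1}{81587 - 1960} = \frac{1}{79627}$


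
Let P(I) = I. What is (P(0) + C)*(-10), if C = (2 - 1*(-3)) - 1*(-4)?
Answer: -90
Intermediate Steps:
C = 9 (C = (2 + 3) + 4 = 5 + 4 = 9)
(P(0) + C)*(-10) = (0 + 9)*(-10) = 9*(-10) = -90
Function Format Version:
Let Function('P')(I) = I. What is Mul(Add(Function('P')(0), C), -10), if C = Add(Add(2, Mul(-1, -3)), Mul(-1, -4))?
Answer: -90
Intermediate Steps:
C = 9 (C = Add(Add(2, 3), 4) = Add(5, 4) = 9)
Mul(Add(Function('P')(0), C), -10) = Mul(Add(0, 9), -10) = Mul(9, -10) = -90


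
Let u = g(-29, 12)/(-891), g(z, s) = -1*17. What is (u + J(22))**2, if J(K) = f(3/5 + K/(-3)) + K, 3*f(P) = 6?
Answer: 458002801/793881 ≈ 576.92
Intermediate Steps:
f(P) = 2 (f(P) = (1/3)*6 = 2)
J(K) = 2 + K
g(z, s) = -17
u = 17/891 (u = -17/(-891) = -17*(-1/891) = 17/891 ≈ 0.019080)
(u + J(22))**2 = (17/891 + (2 + 22))**2 = (17/891 + 24)**2 = (21401/891)**2 = 458002801/793881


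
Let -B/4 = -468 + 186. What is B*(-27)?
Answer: -30456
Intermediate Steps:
B = 1128 (B = -4*(-468 + 186) = -4*(-282) = 1128)
B*(-27) = 1128*(-27) = -30456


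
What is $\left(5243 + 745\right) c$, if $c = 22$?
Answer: $131736$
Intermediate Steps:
$\left(5243 + 745\right) c = \left(5243 + 745\right) 22 = 5988 \cdot 22 = 131736$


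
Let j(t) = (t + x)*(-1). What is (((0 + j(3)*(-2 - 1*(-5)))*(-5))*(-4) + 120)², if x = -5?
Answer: 57600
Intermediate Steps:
j(t) = 5 - t (j(t) = (t - 5)*(-1) = (-5 + t)*(-1) = 5 - t)
(((0 + j(3)*(-2 - 1*(-5)))*(-5))*(-4) + 120)² = (((0 + (5 - 1*3)*(-2 - 1*(-5)))*(-5))*(-4) + 120)² = (((0 + (5 - 3)*(-2 + 5))*(-5))*(-4) + 120)² = (((0 + 2*3)*(-5))*(-4) + 120)² = (((0 + 6)*(-5))*(-4) + 120)² = ((6*(-5))*(-4) + 120)² = (-30*(-4) + 120)² = (120 + 120)² = 240² = 57600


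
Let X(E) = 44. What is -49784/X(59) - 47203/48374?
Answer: -602582037/532114 ≈ -1132.4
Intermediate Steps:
-49784/X(59) - 47203/48374 = -49784/44 - 47203/48374 = -49784*1/44 - 47203*1/48374 = -12446/11 - 47203/48374 = -602582037/532114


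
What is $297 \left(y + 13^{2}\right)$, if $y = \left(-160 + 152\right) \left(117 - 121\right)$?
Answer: $59697$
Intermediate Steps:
$y = 32$ ($y = - 8 \left(117 - 121\right) = \left(-8\right) \left(-4\right) = 32$)
$297 \left(y + 13^{2}\right) = 297 \left(32 + 13^{2}\right) = 297 \left(32 + 169\right) = 297 \cdot 201 = 59697$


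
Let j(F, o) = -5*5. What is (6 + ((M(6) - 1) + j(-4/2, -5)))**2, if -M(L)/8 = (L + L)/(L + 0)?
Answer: 1296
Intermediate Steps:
j(F, o) = -25
M(L) = -16 (M(L) = -8*(L + L)/(L + 0) = -8*2*L/L = -8*2 = -16)
(6 + ((M(6) - 1) + j(-4/2, -5)))**2 = (6 + ((-16 - 1) - 25))**2 = (6 + (-17 - 25))**2 = (6 - 42)**2 = (-36)**2 = 1296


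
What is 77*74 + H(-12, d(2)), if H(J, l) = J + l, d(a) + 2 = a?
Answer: 5686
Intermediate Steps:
d(a) = -2 + a
77*74 + H(-12, d(2)) = 77*74 + (-12 + (-2 + 2)) = 5698 + (-12 + 0) = 5698 - 12 = 5686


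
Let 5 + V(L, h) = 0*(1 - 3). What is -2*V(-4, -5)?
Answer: 10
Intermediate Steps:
V(L, h) = -5 (V(L, h) = -5 + 0*(1 - 3) = -5 + 0*(-2) = -5 + 0 = -5)
-2*V(-4, -5) = -2*(-5) = 10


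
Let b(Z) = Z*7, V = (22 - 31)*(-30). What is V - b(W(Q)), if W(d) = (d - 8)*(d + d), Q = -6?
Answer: -906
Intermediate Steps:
W(d) = 2*d*(-8 + d) (W(d) = (-8 + d)*(2*d) = 2*d*(-8 + d))
V = 270 (V = -9*(-30) = 270)
b(Z) = 7*Z
V - b(W(Q)) = 270 - 7*2*(-6)*(-8 - 6) = 270 - 7*2*(-6)*(-14) = 270 - 7*168 = 270 - 1*1176 = 270 - 1176 = -906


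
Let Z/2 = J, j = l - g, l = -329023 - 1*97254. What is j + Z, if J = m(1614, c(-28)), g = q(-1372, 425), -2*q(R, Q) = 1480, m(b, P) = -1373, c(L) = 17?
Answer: -428283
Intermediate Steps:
l = -426277 (l = -329023 - 97254 = -426277)
q(R, Q) = -740 (q(R, Q) = -1/2*1480 = -740)
g = -740
J = -1373
j = -425537 (j = -426277 - 1*(-740) = -426277 + 740 = -425537)
Z = -2746 (Z = 2*(-1373) = -2746)
j + Z = -425537 - 2746 = -428283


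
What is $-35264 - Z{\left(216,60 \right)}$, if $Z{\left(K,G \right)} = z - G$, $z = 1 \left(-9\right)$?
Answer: $-35195$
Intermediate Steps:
$z = -9$
$Z{\left(K,G \right)} = -9 - G$
$-35264 - Z{\left(216,60 \right)} = -35264 - \left(-9 - 60\right) = -35264 - -69 = -35264 + 69 = -35195$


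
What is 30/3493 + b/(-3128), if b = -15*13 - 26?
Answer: 50929/642712 ≈ 0.079241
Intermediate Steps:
b = -221 (b = -195 - 26 = -221)
30/3493 + b/(-3128) = 30/3493 - 221/(-3128) = 30*(1/3493) - 221*(-1/3128) = 30/3493 + 13/184 = 50929/642712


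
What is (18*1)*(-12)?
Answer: -216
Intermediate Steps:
(18*1)*(-12) = 18*(-12) = -216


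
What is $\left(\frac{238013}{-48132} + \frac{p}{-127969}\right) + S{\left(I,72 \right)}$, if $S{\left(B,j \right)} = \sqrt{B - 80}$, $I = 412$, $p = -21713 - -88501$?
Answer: $- \frac{33672925613}{6159403908} + 2 \sqrt{83} \approx 12.754$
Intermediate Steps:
$p = 66788$ ($p = -21713 + 88501 = 66788$)
$S{\left(B,j \right)} = \sqrt{-80 + B}$
$\left(\frac{238013}{-48132} + \frac{p}{-127969}\right) + S{\left(I,72 \right)} = \left(\frac{238013}{-48132} + \frac{66788}{-127969}\right) + \sqrt{-80 + 412} = \left(238013 \left(- \frac{1}{48132}\right) + 66788 \left(- \frac{1}{127969}\right)\right) + \sqrt{332} = \left(- \frac{238013}{48132} - \frac{66788}{127969}\right) + 2 \sqrt{83} = - \frac{33672925613}{6159403908} + 2 \sqrt{83}$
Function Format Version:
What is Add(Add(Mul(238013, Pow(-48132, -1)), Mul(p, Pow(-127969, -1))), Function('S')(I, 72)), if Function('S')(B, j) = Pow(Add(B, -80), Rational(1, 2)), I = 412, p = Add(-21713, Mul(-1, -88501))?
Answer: Add(Rational(-33672925613, 6159403908), Mul(2, Pow(83, Rational(1, 2)))) ≈ 12.754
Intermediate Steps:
p = 66788 (p = Add(-21713, 88501) = 66788)
Function('S')(B, j) = Pow(Add(-80, B), Rational(1, 2))
Add(Add(Mul(238013, Pow(-48132, -1)), Mul(p, Pow(-127969, -1))), Function('S')(I, 72)) = Add(Add(Mul(238013, Pow(-48132, -1)), Mul(66788, Pow(-127969, -1))), Pow(Add(-80, 412), Rational(1, 2))) = Add(Add(Mul(238013, Rational(-1, 48132)), Mul(66788, Rational(-1, 127969))), Pow(332, Rational(1, 2))) = Add(Add(Rational(-238013, 48132), Rational(-66788, 127969)), Mul(2, Pow(83, Rational(1, 2)))) = Add(Rational(-33672925613, 6159403908), Mul(2, Pow(83, Rational(1, 2))))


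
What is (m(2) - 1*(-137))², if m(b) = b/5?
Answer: 471969/25 ≈ 18879.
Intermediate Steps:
m(b) = b/5 (m(b) = b*(⅕) = b/5)
(m(2) - 1*(-137))² = ((⅕)*2 - 1*(-137))² = (⅖ + 137)² = (687/5)² = 471969/25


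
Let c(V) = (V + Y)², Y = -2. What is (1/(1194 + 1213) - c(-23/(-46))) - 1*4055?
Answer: -39063199/9628 ≈ -4057.3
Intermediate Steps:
c(V) = (-2 + V)² (c(V) = (V - 2)² = (-2 + V)²)
(1/(1194 + 1213) - c(-23/(-46))) - 1*4055 = (1/(1194 + 1213) - (-2 - 23/(-46))²) - 1*4055 = (1/2407 - (-2 - 23*(-1/46))²) - 4055 = (1/2407 - (-2 + ½)²) - 4055 = (1/2407 - (-3/2)²) - 4055 = (1/2407 - 1*9/4) - 4055 = (1/2407 - 9/4) - 4055 = -21659/9628 - 4055 = -39063199/9628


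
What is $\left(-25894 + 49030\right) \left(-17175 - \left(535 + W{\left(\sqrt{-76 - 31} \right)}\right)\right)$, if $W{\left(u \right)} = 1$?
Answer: $-409761696$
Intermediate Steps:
$\left(-25894 + 49030\right) \left(-17175 - \left(535 + W{\left(\sqrt{-76 - 31} \right)}\right)\right) = \left(-25894 + 49030\right) \left(-17175 - 536\right) = 23136 \left(-17175 - 536\right) = 23136 \left(-17711\right) = -409761696$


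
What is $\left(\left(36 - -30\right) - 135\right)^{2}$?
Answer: $4761$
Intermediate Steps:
$\left(\left(36 - -30\right) - 135\right)^{2} = \left(\left(36 + 30\right) - 135\right)^{2} = \left(66 - 135\right)^{2} = \left(-69\right)^{2} = 4761$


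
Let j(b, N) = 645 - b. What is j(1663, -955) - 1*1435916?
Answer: -1436934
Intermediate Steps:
j(1663, -955) - 1*1435916 = (645 - 1*1663) - 1*1435916 = (645 - 1663) - 1435916 = -1018 - 1435916 = -1436934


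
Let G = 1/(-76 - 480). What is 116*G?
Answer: -29/139 ≈ -0.20863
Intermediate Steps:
G = -1/556 (G = 1/(-556) = -1/556 ≈ -0.0017986)
116*G = 116*(-1/556) = -29/139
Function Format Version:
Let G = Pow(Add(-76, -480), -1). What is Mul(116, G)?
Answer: Rational(-29, 139) ≈ -0.20863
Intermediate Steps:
G = Rational(-1, 556) (G = Pow(-556, -1) = Rational(-1, 556) ≈ -0.0017986)
Mul(116, G) = Mul(116, Rational(-1, 556)) = Rational(-29, 139)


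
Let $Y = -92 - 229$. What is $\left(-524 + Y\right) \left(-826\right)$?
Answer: $697970$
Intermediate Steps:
$Y = -321$
$\left(-524 + Y\right) \left(-826\right) = \left(-524 - 321\right) \left(-826\right) = \left(-845\right) \left(-826\right) = 697970$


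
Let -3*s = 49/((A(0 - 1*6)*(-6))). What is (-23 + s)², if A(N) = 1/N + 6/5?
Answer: 3587236/8649 ≈ 414.76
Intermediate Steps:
A(N) = 6/5 + 1/N (A(N) = 1/N + 6*(⅕) = 1/N + 6/5 = 6/5 + 1/N)
s = 245/93 (s = -49/(3*((6/5 + 1/(0 - 1*6))*(-6))) = -49/(3*((6/5 + 1/(0 - 6))*(-6))) = -49/(3*((6/5 + 1/(-6))*(-6))) = -49/(3*((6/5 - ⅙)*(-6))) = -49/(3*((31/30)*(-6))) = -49/(3*(-31/5)) = -49*(-5)/(3*31) = -⅓*(-245/31) = 245/93 ≈ 2.6344)
(-23 + s)² = (-23 + 245/93)² = (-1894/93)² = 3587236/8649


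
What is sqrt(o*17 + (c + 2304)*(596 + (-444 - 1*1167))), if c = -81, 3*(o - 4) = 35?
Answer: 2*I*sqrt(5076177)/3 ≈ 1502.0*I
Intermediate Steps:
o = 47/3 (o = 4 + (1/3)*35 = 4 + 35/3 = 47/3 ≈ 15.667)
sqrt(o*17 + (c + 2304)*(596 + (-444 - 1*1167))) = sqrt((47/3)*17 + (-81 + 2304)*(596 + (-444 - 1*1167))) = sqrt(799/3 + 2223*(596 + (-444 - 1167))) = sqrt(799/3 + 2223*(596 - 1611)) = sqrt(799/3 + 2223*(-1015)) = sqrt(799/3 - 2256345) = sqrt(-6768236/3) = 2*I*sqrt(5076177)/3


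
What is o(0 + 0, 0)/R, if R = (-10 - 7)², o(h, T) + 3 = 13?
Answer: 10/289 ≈ 0.034602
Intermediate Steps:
o(h, T) = 10 (o(h, T) = -3 + 13 = 10)
R = 289 (R = (-17)² = 289)
o(0 + 0, 0)/R = 10/289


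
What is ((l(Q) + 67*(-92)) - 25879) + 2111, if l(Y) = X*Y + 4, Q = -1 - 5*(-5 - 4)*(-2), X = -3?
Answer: -29655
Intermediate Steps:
Q = -91 (Q = -1 - 5*(-9)*(-2) = -1 + 45*(-2) = -1 - 90 = -91)
l(Y) = 4 - 3*Y (l(Y) = -3*Y + 4 = 4 - 3*Y)
((l(Q) + 67*(-92)) - 25879) + 2111 = (((4 - 3*(-91)) + 67*(-92)) - 25879) + 2111 = (((4 + 273) - 6164) - 25879) + 2111 = ((277 - 6164) - 25879) + 2111 = (-5887 - 25879) + 2111 = -31766 + 2111 = -29655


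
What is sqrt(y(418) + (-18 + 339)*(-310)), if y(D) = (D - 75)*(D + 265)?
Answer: sqrt(134759) ≈ 367.10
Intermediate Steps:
y(D) = (-75 + D)*(265 + D)
sqrt(y(418) + (-18 + 339)*(-310)) = sqrt((-19875 + 418**2 + 190*418) + (-18 + 339)*(-310)) = sqrt((-19875 + 174724 + 79420) + 321*(-310)) = sqrt(234269 - 99510) = sqrt(134759)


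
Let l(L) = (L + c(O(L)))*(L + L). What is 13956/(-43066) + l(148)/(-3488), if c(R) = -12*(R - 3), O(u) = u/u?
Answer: -35019605/2347097 ≈ -14.920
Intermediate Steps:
O(u) = 1
c(R) = 36 - 12*R (c(R) = -12*(-3 + R) = 36 - 12*R)
l(L) = 2*L*(24 + L) (l(L) = (L + (36 - 12*1))*(L + L) = (L + (36 - 12))*(2*L) = (L + 24)*(2*L) = (24 + L)*(2*L) = 2*L*(24 + L))
13956/(-43066) + l(148)/(-3488) = 13956/(-43066) + (2*148*(24 + 148))/(-3488) = 13956*(-1/43066) + (2*148*172)*(-1/3488) = -6978/21533 + 50912*(-1/3488) = -6978/21533 - 1591/109 = -35019605/2347097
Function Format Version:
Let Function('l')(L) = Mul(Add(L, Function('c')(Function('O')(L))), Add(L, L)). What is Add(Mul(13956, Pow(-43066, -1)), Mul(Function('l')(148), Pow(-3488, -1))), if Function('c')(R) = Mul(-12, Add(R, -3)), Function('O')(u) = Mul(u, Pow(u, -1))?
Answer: Rational(-35019605, 2347097) ≈ -14.920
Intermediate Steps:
Function('O')(u) = 1
Function('c')(R) = Add(36, Mul(-12, R)) (Function('c')(R) = Mul(-12, Add(-3, R)) = Add(36, Mul(-12, R)))
Function('l')(L) = Mul(2, L, Add(24, L)) (Function('l')(L) = Mul(Add(L, Add(36, Mul(-12, 1))), Add(L, L)) = Mul(Add(L, Add(36, -12)), Mul(2, L)) = Mul(Add(L, 24), Mul(2, L)) = Mul(Add(24, L), Mul(2, L)) = Mul(2, L, Add(24, L)))
Add(Mul(13956, Pow(-43066, -1)), Mul(Function('l')(148), Pow(-3488, -1))) = Add(Mul(13956, Pow(-43066, -1)), Mul(Mul(2, 148, Add(24, 148)), Pow(-3488, -1))) = Add(Mul(13956, Rational(-1, 43066)), Mul(Mul(2, 148, 172), Rational(-1, 3488))) = Add(Rational(-6978, 21533), Mul(50912, Rational(-1, 3488))) = Add(Rational(-6978, 21533), Rational(-1591, 109)) = Rational(-35019605, 2347097)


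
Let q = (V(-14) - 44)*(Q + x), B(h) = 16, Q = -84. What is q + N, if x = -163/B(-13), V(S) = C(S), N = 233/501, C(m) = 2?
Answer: 15857011/4008 ≈ 3956.3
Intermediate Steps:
N = 233/501 (N = 233*(1/501) = 233/501 ≈ 0.46507)
V(S) = 2
x = -163/16 ≈ -10.188
q = 31647/8 (q = (2 - 44)*(-84 - 163/16) = -42*(-1507/16) = 31647/8 ≈ 3955.9)
q + N = 31647/8 + 233/501 = 15857011/4008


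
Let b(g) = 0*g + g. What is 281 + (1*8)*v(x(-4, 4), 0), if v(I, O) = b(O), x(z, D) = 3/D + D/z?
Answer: 281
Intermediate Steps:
b(g) = g (b(g) = 0 + g = g)
v(I, O) = O
281 + (1*8)*v(x(-4, 4), 0) = 281 + (1*8)*0 = 281 + 8*0 = 281 + 0 = 281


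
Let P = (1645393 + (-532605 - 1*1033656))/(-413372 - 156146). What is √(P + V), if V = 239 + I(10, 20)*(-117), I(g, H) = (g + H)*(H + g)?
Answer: I*√8519164864252535/284759 ≈ 324.13*I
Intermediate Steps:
I(g, H) = (H + g)² (I(g, H) = (H + g)*(H + g) = (H + g)²)
V = -105061 (V = 239 + (20 + 10)²*(-117) = 239 + 30²*(-117) = 239 + 900*(-117) = 239 - 105300 = -105061)
P = -39566/284759 (P = (1645393 + (-532605 - 1033656))/(-569518) = (1645393 - 1566261)*(-1/569518) = 79132*(-1/569518) = -39566/284759 ≈ -0.13895)
√(P + V) = √(-39566/284759 - 105061) = √(-29917104865/284759) = I*√8519164864252535/284759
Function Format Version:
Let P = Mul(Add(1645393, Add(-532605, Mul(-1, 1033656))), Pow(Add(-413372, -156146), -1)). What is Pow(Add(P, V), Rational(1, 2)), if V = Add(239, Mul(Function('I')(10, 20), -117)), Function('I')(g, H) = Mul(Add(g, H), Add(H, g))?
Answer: Mul(Rational(1, 284759), I, Pow(8519164864252535, Rational(1, 2))) ≈ Mul(324.13, I)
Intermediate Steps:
Function('I')(g, H) = Pow(Add(H, g), 2) (Function('I')(g, H) = Mul(Add(H, g), Add(H, g)) = Pow(Add(H, g), 2))
V = -105061 (V = Add(239, Mul(Pow(Add(20, 10), 2), -117)) = Add(239, Mul(Pow(30, 2), -117)) = Add(239, Mul(900, -117)) = Add(239, -105300) = -105061)
P = Rational(-39566, 284759) (P = Mul(Add(1645393, Add(-532605, -1033656)), Pow(-569518, -1)) = Mul(Add(1645393, -1566261), Rational(-1, 569518)) = Mul(79132, Rational(-1, 569518)) = Rational(-39566, 284759) ≈ -0.13895)
Pow(Add(P, V), Rational(1, 2)) = Pow(Add(Rational(-39566, 284759), -105061), Rational(1, 2)) = Pow(Rational(-29917104865, 284759), Rational(1, 2)) = Mul(Rational(1, 284759), I, Pow(8519164864252535, Rational(1, 2)))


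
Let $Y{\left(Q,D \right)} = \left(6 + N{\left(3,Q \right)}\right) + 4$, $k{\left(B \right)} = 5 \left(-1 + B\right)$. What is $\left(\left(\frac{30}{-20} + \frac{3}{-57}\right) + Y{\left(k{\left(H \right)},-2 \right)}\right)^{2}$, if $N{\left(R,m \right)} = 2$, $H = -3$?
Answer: $\frac{157609}{1444} \approx 109.15$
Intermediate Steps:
$k{\left(B \right)} = -5 + 5 B$
$Y{\left(Q,D \right)} = 12$ ($Y{\left(Q,D \right)} = \left(6 + 2\right) + 4 = 8 + 4 = 12$)
$\left(\left(\frac{30}{-20} + \frac{3}{-57}\right) + Y{\left(k{\left(H \right)},-2 \right)}\right)^{2} = \left(\left(\frac{30}{-20} + \frac{3}{-57}\right) + 12\right)^{2} = \left(\left(30 \left(- \frac{1}{20}\right) + 3 \left(- \frac{1}{57}\right)\right) + 12\right)^{2} = \left(\left(- \frac{3}{2} - \frac{1}{19}\right) + 12\right)^{2} = \left(- \frac{59}{38} + 12\right)^{2} = \left(\frac{397}{38}\right)^{2} = \frac{157609}{1444}$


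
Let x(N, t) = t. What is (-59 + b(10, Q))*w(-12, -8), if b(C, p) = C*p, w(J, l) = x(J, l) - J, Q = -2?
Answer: -316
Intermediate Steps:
w(J, l) = l - J
(-59 + b(10, Q))*w(-12, -8) = (-59 + 10*(-2))*(-8 - 1*(-12)) = (-59 - 20)*(-8 + 12) = -79*4 = -316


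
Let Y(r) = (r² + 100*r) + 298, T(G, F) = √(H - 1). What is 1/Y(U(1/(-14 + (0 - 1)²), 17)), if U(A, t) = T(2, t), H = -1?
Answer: 37/13452 - 25*I*√2/26904 ≈ 0.0027505 - 0.0013141*I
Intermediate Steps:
T(G, F) = I*√2 (T(G, F) = √(-1 - 1) = √(-2) = I*√2)
U(A, t) = I*√2
Y(r) = 298 + r² + 100*r
1/Y(U(1/(-14 + (0 - 1)²), 17)) = 1/(298 + (I*√2)² + 100*(I*√2)) = 1/(298 - 2 + 100*I*√2) = 1/(296 + 100*I*√2)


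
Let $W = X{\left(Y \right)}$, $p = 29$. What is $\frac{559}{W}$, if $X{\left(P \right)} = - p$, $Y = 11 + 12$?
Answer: $- \frac{559}{29} \approx -19.276$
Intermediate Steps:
$Y = 23$
$X{\left(P \right)} = -29$ ($X{\left(P \right)} = \left(-1\right) 29 = -29$)
$W = -29$
$\frac{559}{W} = \frac{559}{-29} = 559 \left(- \frac{1}{29}\right) = - \frac{559}{29}$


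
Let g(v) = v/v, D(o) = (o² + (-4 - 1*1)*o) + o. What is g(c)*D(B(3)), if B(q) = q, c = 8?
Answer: -3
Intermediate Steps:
D(o) = o² - 4*o (D(o) = (o² + (-4 - 1)*o) + o = (o² - 5*o) + o = o² - 4*o)
g(v) = 1
g(c)*D(B(3)) = 1*(3*(-4 + 3)) = 1*(3*(-1)) = 1*(-3) = -3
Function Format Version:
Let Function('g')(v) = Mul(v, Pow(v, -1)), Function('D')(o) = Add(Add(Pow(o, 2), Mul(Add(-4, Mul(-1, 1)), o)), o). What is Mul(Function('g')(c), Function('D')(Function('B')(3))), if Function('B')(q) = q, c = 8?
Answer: -3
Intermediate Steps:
Function('D')(o) = Add(Pow(o, 2), Mul(-4, o)) (Function('D')(o) = Add(Add(Pow(o, 2), Mul(Add(-4, -1), o)), o) = Add(Add(Pow(o, 2), Mul(-5, o)), o) = Add(Pow(o, 2), Mul(-4, o)))
Function('g')(v) = 1
Mul(Function('g')(c), Function('D')(Function('B')(3))) = Mul(1, Mul(3, Add(-4, 3))) = Mul(1, Mul(3, -1)) = Mul(1, -3) = -3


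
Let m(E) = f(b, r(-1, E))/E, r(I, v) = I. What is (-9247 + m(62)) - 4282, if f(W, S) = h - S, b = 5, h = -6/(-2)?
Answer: -419397/31 ≈ -13529.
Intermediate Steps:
h = 3 (h = -6*(-½) = 3)
f(W, S) = 3 - S
m(E) = 4/E (m(E) = (3 - 1*(-1))/E = (3 + 1)/E = 4/E)
(-9247 + m(62)) - 4282 = (-9247 + 4/62) - 4282 = (-9247 + 4*(1/62)) - 4282 = (-9247 + 2/31) - 4282 = -286655/31 - 4282 = -419397/31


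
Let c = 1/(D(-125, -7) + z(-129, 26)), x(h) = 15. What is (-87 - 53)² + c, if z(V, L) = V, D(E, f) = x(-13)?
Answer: 2234399/114 ≈ 19600.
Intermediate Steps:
D(E, f) = 15
c = -1/114 (c = 1/(15 - 129) = 1/(-114) = -1/114 ≈ -0.0087719)
(-87 - 53)² + c = (-87 - 53)² - 1/114 = (-140)² - 1/114 = 19600 - 1/114 = 2234399/114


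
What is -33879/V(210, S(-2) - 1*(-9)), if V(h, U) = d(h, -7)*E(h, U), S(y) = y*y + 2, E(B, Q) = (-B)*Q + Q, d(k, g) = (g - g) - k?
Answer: -11293/219450 ≈ -0.051460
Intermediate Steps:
d(k, g) = -k (d(k, g) = 0 - k = -k)
E(B, Q) = Q - B*Q (E(B, Q) = -B*Q + Q = Q - B*Q)
S(y) = 2 + y² (S(y) = y² + 2 = 2 + y²)
V(h, U) = -U*h*(1 - h) (V(h, U) = (-h)*(U*(1 - h)) = -U*h*(1 - h))
-33879/V(210, S(-2) - 1*(-9)) = -33879*1/(210*(-1 + 210)*((2 + (-2)²) - 1*(-9))) = -33879*1/(43890*((2 + 4) + 9)) = -33879*1/(43890*(6 + 9)) = -33879/(15*210*209) = -33879/658350 = -33879*1/658350 = -11293/219450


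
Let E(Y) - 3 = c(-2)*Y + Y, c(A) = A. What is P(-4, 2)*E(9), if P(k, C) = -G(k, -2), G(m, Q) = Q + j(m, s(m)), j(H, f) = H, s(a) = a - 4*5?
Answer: -36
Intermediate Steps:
s(a) = -20 + a (s(a) = a - 20 = -20 + a)
G(m, Q) = Q + m
P(k, C) = 2 - k (P(k, C) = -(-2 + k) = 2 - k)
E(Y) = 3 - Y (E(Y) = 3 + (-2*Y + Y) = 3 - Y)
P(-4, 2)*E(9) = (2 - 1*(-4))*(3 - 1*9) = (2 + 4)*(3 - 9) = 6*(-6) = -36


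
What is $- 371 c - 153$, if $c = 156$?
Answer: $-58029$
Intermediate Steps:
$- 371 c - 153 = \left(-371\right) 156 - 153 = -57876 - 153 = -58029$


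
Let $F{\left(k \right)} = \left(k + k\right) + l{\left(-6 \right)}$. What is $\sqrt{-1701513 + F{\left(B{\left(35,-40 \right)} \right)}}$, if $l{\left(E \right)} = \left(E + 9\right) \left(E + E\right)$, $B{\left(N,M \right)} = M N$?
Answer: $i \sqrt{1704349} \approx 1305.5 i$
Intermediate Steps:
$l{\left(E \right)} = 2 E \left(9 + E\right)$ ($l{\left(E \right)} = \left(9 + E\right) 2 E = 2 E \left(9 + E\right)$)
$F{\left(k \right)} = -36 + 2 k$ ($F{\left(k \right)} = \left(k + k\right) + 2 \left(-6\right) \left(9 - 6\right) = 2 k + 2 \left(-6\right) 3 = 2 k - 36 = -36 + 2 k$)
$\sqrt{-1701513 + F{\left(B{\left(35,-40 \right)} \right)}} = \sqrt{-1701513 + \left(-36 + 2 \left(\left(-40\right) 35\right)\right)} = \sqrt{-1701513 + \left(-36 + 2 \left(-1400\right)\right)} = \sqrt{-1701513 - 2836} = \sqrt{-1704349} = i \sqrt{1704349}$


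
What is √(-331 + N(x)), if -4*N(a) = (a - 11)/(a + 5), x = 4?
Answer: I*√11909/6 ≈ 18.188*I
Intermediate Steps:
N(a) = -(-11 + a)/(4*(5 + a)) (N(a) = -(a - 11)/(4*(a + 5)) = -(-11 + a)/(4*(5 + a)))
√(-331 + N(x)) = √(-331 + (11 - 1*4)/(4*(5 + 4))) = √(-331 + (¼)*(11 - 4)/9) = √(-331 + (¼)*(⅑)*7) = √(-331 + 7/36) = √(-11909/36) = I*√11909/6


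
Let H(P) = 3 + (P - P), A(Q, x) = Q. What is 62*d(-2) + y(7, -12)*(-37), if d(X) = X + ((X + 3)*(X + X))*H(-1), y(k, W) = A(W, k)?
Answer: -424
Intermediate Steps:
y(k, W) = W
H(P) = 3 (H(P) = 3 + 0 = 3)
d(X) = X + 6*X*(3 + X) (d(X) = X + ((X + 3)*(X + X))*3 = X + ((3 + X)*(2*X))*3 = X + (2*X*(3 + X))*3 = X + 6*X*(3 + X))
62*d(-2) + y(7, -12)*(-37) = 62*(-2*(19 + 6*(-2))) - 12*(-37) = 62*(-2*(19 - 12)) + 444 = 62*(-2*7) + 444 = 62*(-14) + 444 = -868 + 444 = -424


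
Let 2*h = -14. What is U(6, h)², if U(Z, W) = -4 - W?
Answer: 9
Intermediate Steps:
h = -7 (h = (½)*(-14) = -7)
U(6, h)² = (-4 - 1*(-7))² = (-4 + 7)² = 3² = 9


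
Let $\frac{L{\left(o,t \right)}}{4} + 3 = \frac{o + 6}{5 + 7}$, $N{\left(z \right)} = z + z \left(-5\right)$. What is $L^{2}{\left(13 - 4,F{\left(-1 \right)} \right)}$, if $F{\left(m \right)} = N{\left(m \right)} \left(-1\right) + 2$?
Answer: $49$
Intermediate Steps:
$N{\left(z \right)} = - 4 z$ ($N{\left(z \right)} = z - 5 z = - 4 z$)
$F{\left(m \right)} = 2 + 4 m$ ($F{\left(m \right)} = - 4 m \left(-1\right) + 2 = 4 m + 2 = 2 + 4 m$)
$L{\left(o,t \right)} = -10 + \frac{o}{3}$ ($L{\left(o,t \right)} = -12 + 4 \frac{o + 6}{5 + 7} = -12 + 4 \frac{6 + o}{12} = -12 + 4 \left(6 + o\right) \frac{1}{12} = -12 + 4 \left(\frac{1}{2} + \frac{o}{12}\right) = -12 + \left(2 + \frac{o}{3}\right) = -10 + \frac{o}{3}$)
$L^{2}{\left(13 - 4,F{\left(-1 \right)} \right)} = \left(-10 + \frac{13 - 4}{3}\right)^{2} = \left(-10 + \frac{1}{3} \cdot 9\right)^{2} = \left(-10 + 3\right)^{2} = \left(-7\right)^{2} = 49$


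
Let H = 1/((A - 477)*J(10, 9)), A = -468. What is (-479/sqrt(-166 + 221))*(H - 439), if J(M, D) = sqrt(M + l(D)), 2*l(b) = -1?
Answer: 479*sqrt(55)*(7882245 + sqrt(38))/987525 ≈ 28354.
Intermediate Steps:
l(b) = -1/2 (l(b) = (1/2)*(-1) = -1/2)
J(M, D) = sqrt(-1/2 + M) (J(M, D) = sqrt(M - 1/2) = sqrt(-1/2 + M))
H = -sqrt(38)/17955 (H = 1/((-468 - 477)*((sqrt(-2 + 4*10)/2))) = 1/((-945)*((sqrt(-2 + 40)/2))) = -sqrt(38)/19/945 = -sqrt(38)/17955 ≈ -0.00034333)
(-479/sqrt(-166 + 221))*(H - 439) = (-479/sqrt(-166 + 221))*(-sqrt(38)/17955 - 439) = (-479*sqrt(55)/55)*(-439 - sqrt(38)/17955) = -479*sqrt(55)*(-439 - sqrt(38)/17955)/55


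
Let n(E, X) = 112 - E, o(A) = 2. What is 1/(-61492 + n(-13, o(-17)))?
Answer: -1/61367 ≈ -1.6295e-5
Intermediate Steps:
1/(-61492 + n(-13, o(-17))) = 1/(-61492 + (112 - 1*(-13))) = 1/(-61492 + (112 + 13)) = 1/(-61492 + 125) = 1/(-61367) = -1/61367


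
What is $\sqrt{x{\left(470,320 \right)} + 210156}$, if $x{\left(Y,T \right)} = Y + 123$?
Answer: $7 \sqrt{4301} \approx 459.07$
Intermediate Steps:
$x{\left(Y,T \right)} = 123 + Y$
$\sqrt{x{\left(470,320 \right)} + 210156} = \sqrt{\left(123 + 470\right) + 210156} = \sqrt{593 + 210156} = \sqrt{210749} = 7 \sqrt{4301}$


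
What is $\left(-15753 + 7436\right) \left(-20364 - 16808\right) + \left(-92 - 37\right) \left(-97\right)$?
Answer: $309172037$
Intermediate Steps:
$\left(-15753 + 7436\right) \left(-20364 - 16808\right) + \left(-92 - 37\right) \left(-97\right) = \left(-8317\right) \left(-37172\right) - -12513 = 309159524 + 12513 = 309172037$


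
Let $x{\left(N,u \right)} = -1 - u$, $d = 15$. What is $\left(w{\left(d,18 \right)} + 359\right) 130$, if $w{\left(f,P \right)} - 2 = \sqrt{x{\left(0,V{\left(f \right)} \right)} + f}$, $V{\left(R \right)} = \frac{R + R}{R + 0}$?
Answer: $46930 + 260 \sqrt{3} \approx 47380.0$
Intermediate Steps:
$V{\left(R \right)} = 2$ ($V{\left(R \right)} = \frac{2 R}{R} = 2$)
$w{\left(f,P \right)} = 2 + \sqrt{-3 + f}$ ($w{\left(f,P \right)} = 2 + \sqrt{\left(-1 - 2\right) + f} = 2 + \sqrt{-3 + f}$)
$\left(w{\left(d,18 \right)} + 359\right) 130 = \left(\left(2 + \sqrt{-3 + 15}\right) + 359\right) 130 = \left(\left(2 + \sqrt{12}\right) + 359\right) 130 = \left(\left(2 + 2 \sqrt{3}\right) + 359\right) 130 = \left(361 + 2 \sqrt{3}\right) 130 = 46930 + 260 \sqrt{3}$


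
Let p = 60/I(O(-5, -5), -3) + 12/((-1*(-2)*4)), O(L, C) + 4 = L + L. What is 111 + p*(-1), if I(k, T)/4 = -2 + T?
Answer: 225/2 ≈ 112.50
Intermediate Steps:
O(L, C) = -4 + 2*L (O(L, C) = -4 + (L + L) = -4 + 2*L)
I(k, T) = -8 + 4*T (I(k, T) = 4*(-2 + T) = -8 + 4*T)
p = -3/2 (p = 60/(-8 + 4*(-3)) + 12/((-1*(-2)*4)) = 60/(-8 - 12) + 12/((2*4)) = 60/(-20) + 12/8 = 60*(-1/20) + 12*(⅛) = -3 + 3/2 = -3/2 ≈ -1.5000)
111 + p*(-1) = 111 - 3/2*(-1) = 111 + 3/2 = 225/2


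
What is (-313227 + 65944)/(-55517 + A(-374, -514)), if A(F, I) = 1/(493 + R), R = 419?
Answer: 225522096/50631503 ≈ 4.4542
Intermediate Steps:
A(F, I) = 1/912 (A(F, I) = 1/(493 + 419) = 1/912)
(-313227 + 65944)/(-55517 + A(-374, -514)) = (-313227 + 65944)/(-55517 + 1/912) = -247283/(-50631503/912) = -247283*(-912/50631503) = 225522096/50631503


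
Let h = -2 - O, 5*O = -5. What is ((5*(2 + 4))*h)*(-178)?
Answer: 5340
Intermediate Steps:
O = -1 (O = (⅕)*(-5) = -1)
h = -1 (h = -2 - 1*(-1) = -2 + 1 = -1)
((5*(2 + 4))*h)*(-178) = ((5*(2 + 4))*(-1))*(-178) = ((5*6)*(-1))*(-178) = (30*(-1))*(-178) = -30*(-178) = 5340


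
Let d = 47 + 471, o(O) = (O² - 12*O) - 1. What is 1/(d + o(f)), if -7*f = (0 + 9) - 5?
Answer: 49/25685 ≈ 0.0019077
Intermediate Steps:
f = -4/7 (f = -((0 + 9) - 5)/7 = -(9 - 5)/7 = -⅐*4 = -4/7 ≈ -0.57143)
o(O) = -1 + O² - 12*O
d = 518
1/(d + o(f)) = 1/(518 + (-1 + (-4/7)² - 12*(-4/7))) = 1/(518 + (-1 + 16/49 + 48/7)) = 1/(518 + 303/49) = 1/(25685/49) = 49/25685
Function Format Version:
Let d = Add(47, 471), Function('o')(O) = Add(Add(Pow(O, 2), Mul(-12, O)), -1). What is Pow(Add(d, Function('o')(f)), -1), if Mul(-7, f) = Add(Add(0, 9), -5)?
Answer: Rational(49, 25685) ≈ 0.0019077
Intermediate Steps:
f = Rational(-4, 7) (f = Mul(Rational(-1, 7), Add(Add(0, 9), -5)) = Mul(Rational(-1, 7), Add(9, -5)) = Mul(Rational(-1, 7), 4) = Rational(-4, 7) ≈ -0.57143)
Function('o')(O) = Add(-1, Pow(O, 2), Mul(-12, O))
d = 518
Pow(Add(d, Function('o')(f)), -1) = Pow(Add(518, Add(-1, Pow(Rational(-4, 7), 2), Mul(-12, Rational(-4, 7)))), -1) = Pow(Add(518, Add(-1, Rational(16, 49), Rational(48, 7))), -1) = Pow(Add(518, Rational(303, 49)), -1) = Pow(Rational(25685, 49), -1) = Rational(49, 25685)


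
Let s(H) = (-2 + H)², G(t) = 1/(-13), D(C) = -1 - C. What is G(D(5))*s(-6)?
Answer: -64/13 ≈ -4.9231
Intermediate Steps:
G(t) = -1/13
G(D(5))*s(-6) = -(-2 - 6)²/13 = -1/13*(-8)² = -1/13*64 = -64/13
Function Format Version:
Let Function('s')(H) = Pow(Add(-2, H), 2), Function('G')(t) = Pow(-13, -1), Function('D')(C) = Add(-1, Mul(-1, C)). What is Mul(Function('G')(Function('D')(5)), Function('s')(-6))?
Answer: Rational(-64, 13) ≈ -4.9231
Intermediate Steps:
Function('G')(t) = Rational(-1, 13)
Mul(Function('G')(Function('D')(5)), Function('s')(-6)) = Mul(Rational(-1, 13), Pow(Add(-2, -6), 2)) = Mul(Rational(-1, 13), Pow(-8, 2)) = Mul(Rational(-1, 13), 64) = Rational(-64, 13)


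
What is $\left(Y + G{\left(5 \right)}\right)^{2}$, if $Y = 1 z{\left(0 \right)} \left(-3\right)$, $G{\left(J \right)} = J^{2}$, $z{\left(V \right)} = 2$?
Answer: $361$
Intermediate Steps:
$Y = -6$ ($Y = 1 \cdot 2 \left(-3\right) = 2 \left(-3\right) = -6$)
$\left(Y + G{\left(5 \right)}\right)^{2} = \left(-6 + 5^{2}\right)^{2} = \left(-6 + 25\right)^{2} = 19^{2} = 361$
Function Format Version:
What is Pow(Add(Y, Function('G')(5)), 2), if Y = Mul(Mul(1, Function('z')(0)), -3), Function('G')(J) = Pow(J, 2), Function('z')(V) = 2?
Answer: 361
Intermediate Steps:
Y = -6 (Y = Mul(Mul(1, 2), -3) = Mul(2, -3) = -6)
Pow(Add(Y, Function('G')(5)), 2) = Pow(Add(-6, Pow(5, 2)), 2) = Pow(Add(-6, 25), 2) = Pow(19, 2) = 361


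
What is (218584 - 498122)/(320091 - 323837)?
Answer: 139769/1873 ≈ 74.623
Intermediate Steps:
(218584 - 498122)/(320091 - 323837) = -279538/(-3746) = -279538*(-1/3746) = 139769/1873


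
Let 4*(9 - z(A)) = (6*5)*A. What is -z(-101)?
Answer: -1533/2 ≈ -766.50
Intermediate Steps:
z(A) = 9 - 15*A/2 (z(A) = 9 - 6*5*A/4 = 9 - 15*A/2)
-z(-101) = -(9 - 15/2*(-101)) = -(9 + 1515/2) = -1*1533/2 = -1533/2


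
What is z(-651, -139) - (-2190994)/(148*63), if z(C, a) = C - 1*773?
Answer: -5543191/4662 ≈ -1189.0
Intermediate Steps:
z(C, a) = -773 + C (z(C, a) = C - 773 = -773 + C)
z(-651, -139) - (-2190994)/(148*63) = (-773 - 651) - (-2190994)/(148*63) = -1424 - (-2190994)/9324 = -1424 - 1*(-1095497/4662) = -1424 + 1095497/4662 = -5543191/4662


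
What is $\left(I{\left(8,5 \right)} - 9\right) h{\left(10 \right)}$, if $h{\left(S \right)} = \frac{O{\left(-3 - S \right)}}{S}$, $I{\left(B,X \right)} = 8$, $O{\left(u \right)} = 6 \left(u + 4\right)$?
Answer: $\frac{27}{5} \approx 5.4$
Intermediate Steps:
$O{\left(u \right)} = 24 + 6 u$ ($O{\left(u \right)} = 6 \left(4 + u\right) = 24 + 6 u$)
$h{\left(S \right)} = \frac{6 - 6 S}{S}$ ($h{\left(S \right)} = \frac{24 + 6 \left(-3 - S\right)}{S} = \frac{24 - \left(18 + 6 S\right)}{S} = \frac{6 - 6 S}{S}$)
$\left(I{\left(8,5 \right)} - 9\right) h{\left(10 \right)} = \left(8 - 9\right) \left(-6 + \frac{6}{10}\right) = - (-6 + 6 \cdot \frac{1}{10}) = - (-6 + \frac{3}{5}) = \left(-1\right) \left(- \frac{27}{5}\right) = \frac{27}{5}$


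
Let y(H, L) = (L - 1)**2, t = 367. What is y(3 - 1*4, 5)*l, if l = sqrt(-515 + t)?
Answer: 32*I*sqrt(37) ≈ 194.65*I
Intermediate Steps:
y(H, L) = (-1 + L)**2
l = 2*I*sqrt(37) (l = sqrt(-515 + 367) = sqrt(-148) = 2*I*sqrt(37) ≈ 12.166*I)
y(3 - 1*4, 5)*l = (-1 + 5)**2*(2*I*sqrt(37)) = 4**2*(2*I*sqrt(37)) = 16*(2*I*sqrt(37)) = 32*I*sqrt(37)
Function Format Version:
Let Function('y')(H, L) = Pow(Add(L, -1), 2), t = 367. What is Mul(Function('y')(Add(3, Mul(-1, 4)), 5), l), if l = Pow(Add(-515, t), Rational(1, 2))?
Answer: Mul(32, I, Pow(37, Rational(1, 2))) ≈ Mul(194.65, I)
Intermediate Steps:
Function('y')(H, L) = Pow(Add(-1, L), 2)
l = Mul(2, I, Pow(37, Rational(1, 2))) (l = Pow(Add(-515, 367), Rational(1, 2)) = Pow(-148, Rational(1, 2)) = Mul(2, I, Pow(37, Rational(1, 2))) ≈ Mul(12.166, I))
Mul(Function('y')(Add(3, Mul(-1, 4)), 5), l) = Mul(Pow(Add(-1, 5), 2), Mul(2, I, Pow(37, Rational(1, 2)))) = Mul(Pow(4, 2), Mul(2, I, Pow(37, Rational(1, 2)))) = Mul(16, Mul(2, I, Pow(37, Rational(1, 2)))) = Mul(32, I, Pow(37, Rational(1, 2)))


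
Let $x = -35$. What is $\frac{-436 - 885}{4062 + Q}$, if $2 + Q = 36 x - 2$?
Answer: $- \frac{1321}{2798} \approx -0.47212$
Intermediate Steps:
$Q = -1264$ ($Q = -2 + \left(36 \left(-35\right) - 2\right) = -2 - 1262 = -1264$)
$\frac{-436 - 885}{4062 + Q} = \frac{-436 - 885}{4062 - 1264} = - \frac{1321}{2798}$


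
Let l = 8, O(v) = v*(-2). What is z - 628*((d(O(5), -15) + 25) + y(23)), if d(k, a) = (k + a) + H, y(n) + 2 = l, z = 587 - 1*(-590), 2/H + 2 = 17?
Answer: -40121/15 ≈ -2674.7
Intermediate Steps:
O(v) = -2*v
H = 2/15 (H = 2/(-2 + 17) = 2/15 ≈ 0.13333)
z = 1177 (z = 587 + 590 = 1177)
y(n) = 6 (y(n) = -2 + 8 = 6)
d(k, a) = 2/15 + a + k (d(k, a) = (k + a) + 2/15 = (a + k) + 2/15 = 2/15 + a + k)
z - 628*((d(O(5), -15) + 25) + y(23)) = 1177 - 628*(((2/15 - 15 - 2*5) + 25) + 6) = 1177 - 628*(((2/15 - 15 - 10) + 25) + 6) = 1177 - 628*((-373/15 + 25) + 6) = 1177 - 628*(2/15 + 6) = 1177 - 628*92/15 = 1177 - 57776/15 = -40121/15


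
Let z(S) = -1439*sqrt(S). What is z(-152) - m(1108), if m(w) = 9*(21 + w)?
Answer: -10161 - 2878*I*sqrt(38) ≈ -10161.0 - 17741.0*I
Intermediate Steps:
m(w) = 189 + 9*w
z(-152) - m(1108) = -2878*I*sqrt(38) - (189 + 9*1108) = -2878*I*sqrt(38) - (189 + 9972) = -2878*I*sqrt(38) - 1*10161 = -2878*I*sqrt(38) - 10161 = -10161 - 2878*I*sqrt(38)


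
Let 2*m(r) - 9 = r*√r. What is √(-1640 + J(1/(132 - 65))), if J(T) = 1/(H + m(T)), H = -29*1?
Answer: √(-360745018 + 1640*√67)/√(219961 - √67) ≈ 40.497*I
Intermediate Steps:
m(r) = 9/2 + r^(3/2)/2 (m(r) = 9/2 + (r*√r)/2 = 9/2 + r^(3/2)/2)
H = -29
J(T) = 1/(-49/2 + T^(3/2)/2) (J(T) = 1/(-29 + (9/2 + T^(3/2)/2)) = 1/(-49/2 + T^(3/2)/2))
√(-1640 + J(1/(132 - 65))) = √(-1640 + 2/(-49 + (1/(132 - 65))^(3/2))) = √(-1640 + 2/(-49 + (1/67)^(3/2))) = √(-1640 + 2/(-49 + √67/4489))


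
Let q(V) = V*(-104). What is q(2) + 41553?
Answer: 41345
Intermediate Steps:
q(V) = -104*V
q(2) + 41553 = -104*2 + 41553 = -208 + 41553 = 41345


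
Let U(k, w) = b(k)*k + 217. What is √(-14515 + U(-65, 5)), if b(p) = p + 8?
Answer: 3*I*√1177 ≈ 102.92*I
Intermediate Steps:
b(p) = 8 + p
U(k, w) = 217 + k*(8 + k) (U(k, w) = (8 + k)*k + 217 = k*(8 + k) + 217 = 217 + k*(8 + k))
√(-14515 + U(-65, 5)) = √(-14515 + (217 - 65*(8 - 65))) = √(-14515 + (217 - 65*(-57))) = √(-14515 + (217 + 3705)) = √(-14515 + 3922) = √(-10593) = 3*I*√1177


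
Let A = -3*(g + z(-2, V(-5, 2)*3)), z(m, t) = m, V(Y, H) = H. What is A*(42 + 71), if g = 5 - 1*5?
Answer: 678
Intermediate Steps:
g = 0 (g = 5 - 5 = 0)
A = 6 (A = -3*(0 - 2) = -3*(-2) = 6)
A*(42 + 71) = 6*(42 + 71) = 6*113 = 678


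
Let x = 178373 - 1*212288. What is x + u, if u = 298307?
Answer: 264392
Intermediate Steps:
x = -33915 (x = 178373 - 212288 = -33915)
x + u = -33915 + 298307 = 264392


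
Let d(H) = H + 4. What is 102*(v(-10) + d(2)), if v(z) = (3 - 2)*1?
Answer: 714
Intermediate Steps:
v(z) = 1 (v(z) = 1*1 = 1)
d(H) = 4 + H
102*(v(-10) + d(2)) = 102*(1 + (4 + 2)) = 102*(1 + 6) = 102*7 = 714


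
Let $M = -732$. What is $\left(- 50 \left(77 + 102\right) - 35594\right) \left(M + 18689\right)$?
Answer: $-799876608$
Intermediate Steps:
$\left(- 50 \left(77 + 102\right) - 35594\right) \left(M + 18689\right) = \left(- 50 \left(77 + 102\right) - 35594\right) \left(-732 + 18689\right) = \left(\left(-50\right) 179 - 35594\right) 17957 = \left(-8950 - 35594\right) 17957 = \left(-44544\right) 17957 = -799876608$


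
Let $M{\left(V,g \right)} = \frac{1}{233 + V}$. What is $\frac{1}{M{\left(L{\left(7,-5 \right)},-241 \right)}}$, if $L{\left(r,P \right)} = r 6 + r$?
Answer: $282$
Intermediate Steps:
$L{\left(r,P \right)} = 7 r$ ($L{\left(r,P \right)} = 6 r + r = 7 r$)
$\frac{1}{M{\left(L{\left(7,-5 \right)},-241 \right)}} = \frac{1}{\frac{1}{233 + 7 \cdot 7}} = \frac{1}{\frac{1}{233 + 49}} = \frac{1}{\frac{1}{282}} = 282$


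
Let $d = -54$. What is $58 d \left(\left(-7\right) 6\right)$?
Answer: $131544$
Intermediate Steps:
$58 d \left(\left(-7\right) 6\right) = 58 \left(-54\right) \left(\left(-7\right) 6\right) = \left(-3132\right) \left(-42\right) = 131544$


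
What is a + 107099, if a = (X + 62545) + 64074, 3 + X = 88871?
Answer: 322586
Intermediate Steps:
X = 88868 (X = -3 + 88871 = 88868)
a = 215487 (a = (88868 + 62545) + 64074 = 151413 + 64074 = 215487)
a + 107099 = 215487 + 107099 = 322586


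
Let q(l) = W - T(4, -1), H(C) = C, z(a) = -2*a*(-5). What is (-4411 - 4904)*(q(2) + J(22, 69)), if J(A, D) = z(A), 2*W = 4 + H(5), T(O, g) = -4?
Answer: -4256955/2 ≈ -2.1285e+6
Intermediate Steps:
z(a) = 10*a
W = 9/2 (W = (4 + 5)/2 = (½)*9 = 9/2 ≈ 4.5000)
J(A, D) = 10*A
q(l) = 17/2 (q(l) = 9/2 - 1*(-4) = 9/2 + 4 = 17/2)
(-4411 - 4904)*(q(2) + J(22, 69)) = (-4411 - 4904)*(17/2 + 10*22) = -9315*(17/2 + 220) = -9315*457/2 = -4256955/2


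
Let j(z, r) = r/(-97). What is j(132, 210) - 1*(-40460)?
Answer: 3924410/97 ≈ 40458.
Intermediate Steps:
j(z, r) = -r/97 (j(z, r) = r*(-1/97) = -r/97)
j(132, 210) - 1*(-40460) = -1/97*210 - 1*(-40460) = -210/97 + 40460 = 3924410/97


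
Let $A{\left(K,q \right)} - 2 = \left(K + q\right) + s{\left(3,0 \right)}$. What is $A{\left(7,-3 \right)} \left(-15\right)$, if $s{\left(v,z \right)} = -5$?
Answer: $-15$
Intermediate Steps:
$A{\left(K,q \right)} = -3 + K + q$ ($A{\left(K,q \right)} = 2 - \left(5 - K - q\right) = 2 + \left(-5 + K + q\right) = -3 + K + q$)
$A{\left(7,-3 \right)} \left(-15\right) = \left(-3 + 7 - 3\right) \left(-15\right) = 1 \left(-15\right) = -15$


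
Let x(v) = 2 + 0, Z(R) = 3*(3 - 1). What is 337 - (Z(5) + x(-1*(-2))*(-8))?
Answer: 347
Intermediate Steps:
Z(R) = 6 (Z(R) = 3*2 = 6)
x(v) = 2
337 - (Z(5) + x(-1*(-2))*(-8)) = 337 - (6 + 2*(-8)) = 337 - (6 - 16) = 337 - 1*(-10) = 337 + 10 = 347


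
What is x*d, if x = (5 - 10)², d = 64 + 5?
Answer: 1725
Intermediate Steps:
d = 69
x = 25 (x = (-5)² = 25)
x*d = 25*69 = 1725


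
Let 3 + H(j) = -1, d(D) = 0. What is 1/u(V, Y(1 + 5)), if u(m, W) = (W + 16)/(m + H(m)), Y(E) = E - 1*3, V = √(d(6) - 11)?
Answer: -4/19 + I*√11/19 ≈ -0.21053 + 0.17456*I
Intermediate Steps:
V = I*√11 (V = √(0 - 11) = √(-11) = I*√11 ≈ 3.3166*I)
H(j) = -4 (H(j) = -3 - 1 = -4)
Y(E) = -3 + E (Y(E) = E - 3 = -3 + E)
u(m, W) = (16 + W)/(-4 + m) (u(m, W) = (W + 16)/(m - 4) = (16 + W)/(-4 + m))
1/u(V, Y(1 + 5)) = 1/((16 + (-3 + (1 + 5)))/(-4 + I*√11)) = 1/((16 + (-3 + 6))/(-4 + I*√11)) = 1/((16 + 3)/(-4 + I*√11)) = 1/(19/(-4 + I*√11)) = -4/19 + I*√11/19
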